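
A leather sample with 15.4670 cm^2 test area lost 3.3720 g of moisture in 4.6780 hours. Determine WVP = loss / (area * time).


Formula: WVP = loss / (area * time)
Substituting: WVP = 3.3720 / (15.4670 * 4.6780)
Result: 0.0466038 g/(cm^2*hr)


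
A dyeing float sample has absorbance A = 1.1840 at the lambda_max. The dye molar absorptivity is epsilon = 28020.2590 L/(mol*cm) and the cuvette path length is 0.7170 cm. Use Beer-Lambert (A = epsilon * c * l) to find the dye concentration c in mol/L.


Formula: c = A / (epsilon * l)
Substituting: c = 1.1840 / (28020.2590 * 0.7170)
Result: 5.8933e-05 mol/L


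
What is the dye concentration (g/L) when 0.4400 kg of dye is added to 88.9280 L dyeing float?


Formula: Conc = dye_mass(kg) / volume(L) * 1000
Substituting: Conc = 0.4400 / 88.9280 * 1000
Result: 4.9478 g/L


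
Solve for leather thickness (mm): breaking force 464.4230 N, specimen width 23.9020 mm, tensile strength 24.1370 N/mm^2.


Formula: t = F / (TS * w)
Substituting: t = 464.4230 / (24.1370 * 23.9020)
Result: 0.8050 mm


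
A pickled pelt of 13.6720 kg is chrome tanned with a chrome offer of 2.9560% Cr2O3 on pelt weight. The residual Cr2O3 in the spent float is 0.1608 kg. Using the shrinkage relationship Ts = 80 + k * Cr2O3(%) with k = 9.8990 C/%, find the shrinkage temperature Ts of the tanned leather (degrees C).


Offered = pelt * offer_pct / 100 = 13.6720 * 2.9560 / 100 = 0.4041 kg
Uptake = offered - residual = 0.4041 - 0.1608 = 0.2433 kg
Cr2O3% on pelt = uptake / pelt * 100 = 0.2433 / 13.6720 * 100 = 1.7799 %
Ts = 80 + k * Cr2O3% = 80 + 9.8990 * 1.7799 = 97.6190 C


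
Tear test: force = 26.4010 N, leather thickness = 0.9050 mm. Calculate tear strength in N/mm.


Formula: Tear strength = force / thickness
Substituting: Tear strength = 26.4010 / 0.9050
Result: 29.1724 N/mm


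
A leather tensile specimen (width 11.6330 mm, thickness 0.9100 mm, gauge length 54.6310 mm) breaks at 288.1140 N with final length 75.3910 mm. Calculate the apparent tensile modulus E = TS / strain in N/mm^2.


TS = F / (w * t) = 288.1140 / (11.6330 * 0.9100) = 27.2164 N/mm^2
strain = (Lf - L0) / L0 = (75.3910 - 54.6310) / 54.6310 = 0.3800
E = TS / strain = 27.2164 / 0.3800 = 71.6214 N/mm^2


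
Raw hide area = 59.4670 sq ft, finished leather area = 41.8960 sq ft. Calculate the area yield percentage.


Formula: Yield = finished / raw * 100
Substituting: Yield = 41.8960 / 59.4670 * 100
Result: 70.4525 %


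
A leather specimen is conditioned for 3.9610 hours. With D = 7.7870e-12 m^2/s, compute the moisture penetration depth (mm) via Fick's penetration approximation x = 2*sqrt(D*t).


t = 3.9610 hr * 3600 = 14259.6000 s
D * t = 7.7870e-12 * 14259.6000 = 1.1104e-07
x = 2 * sqrt(D*t) = 2 * sqrt(1.1104e-07) = 6.6645e-04 m = 0.6665 mm


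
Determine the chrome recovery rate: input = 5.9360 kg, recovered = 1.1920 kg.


Formula: Recovery = recovered / input * 100
Substituting: Recovery = 1.1920 / 5.9360 * 100
Result: 20.0809 %


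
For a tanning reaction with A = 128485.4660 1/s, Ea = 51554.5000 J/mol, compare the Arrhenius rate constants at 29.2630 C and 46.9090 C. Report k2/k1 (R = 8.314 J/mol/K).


T1 = 29.2630 + 273.15 = 302.4130 K; T2 = 46.9090 + 273.15 = 320.0590 K
k1 = A * exp(-Ea/(R*T1)) = 128485.4660 * exp(-51554.5000/(8.314*302.4130)) = 1.5985e-04 1/s
k2 = A * exp(-Ea/(R*T2)) = 128485.4660 * exp(-51554.5000/(8.314*320.0590)) = 4.9510e-04 1/s
k2/k1 = 4.9510e-04 / 1.5985e-04 = 3.0972


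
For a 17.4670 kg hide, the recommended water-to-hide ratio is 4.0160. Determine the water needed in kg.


Formula: Water = hide_weight * ratio
Substituting: Water = 17.4670 * 4.0160
Result: 70.1475 kg


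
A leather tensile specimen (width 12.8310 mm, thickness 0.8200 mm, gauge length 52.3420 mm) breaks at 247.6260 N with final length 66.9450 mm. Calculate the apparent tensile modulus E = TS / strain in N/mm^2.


TS = F / (w * t) = 247.6260 / (12.8310 * 0.8200) = 23.5354 N/mm^2
strain = (Lf - L0) / L0 = (66.9450 - 52.3420) / 52.3420 = 0.2790
E = TS / strain = 23.5354 / 0.2790 = 84.3587 N/mm^2


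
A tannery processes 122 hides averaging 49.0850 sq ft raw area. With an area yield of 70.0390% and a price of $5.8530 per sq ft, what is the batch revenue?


Raw_total = N * avg_area = 122 * 49.0850 = 5988.3700 sq ft
Finished = Raw_total * yield / 100 = 5988.3700 * 70.0390 / 100 = 4194.1945 sq ft
Value = Finished * price = 4194.1945 * 5.8530 = 24548.6202 $


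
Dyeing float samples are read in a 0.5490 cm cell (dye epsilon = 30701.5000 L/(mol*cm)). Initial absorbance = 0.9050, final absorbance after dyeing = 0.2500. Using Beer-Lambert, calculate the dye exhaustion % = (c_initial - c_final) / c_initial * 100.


c_initial = A_i / (epsilon * l) = 0.9050 / (30701.5000 * 0.5490) = 5.3693e-05 mol/L
c_final = A_f / (epsilon * l) = 0.2500 / (30701.5000 * 0.5490) = 1.4832e-05 mol/L
Exhaustion = (c_initial - c_final) / c_initial * 100 = (5.3693e-05 - 1.4832e-05) / 5.3693e-05 * 100 = 72.3757 %


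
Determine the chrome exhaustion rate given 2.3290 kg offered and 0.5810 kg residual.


Formula: Uptake = (offered - residual) / offered * 100
Substituting: Uptake = (2.3290 - 0.5810) / 2.3290 * 100
Result: 75.0537 %


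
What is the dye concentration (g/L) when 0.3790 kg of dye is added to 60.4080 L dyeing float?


Formula: Conc = dye_mass(kg) / volume(L) * 1000
Substituting: Conc = 0.3790 / 60.4080 * 1000
Result: 6.2740 g/L


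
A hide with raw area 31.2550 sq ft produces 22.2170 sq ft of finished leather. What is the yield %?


Formula: Yield = finished / raw * 100
Substituting: Yield = 22.2170 / 31.2550 * 100
Result: 71.0830 %


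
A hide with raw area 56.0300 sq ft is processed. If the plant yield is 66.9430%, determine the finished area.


Formula: finished = raw * yield / 100
Substituting: finished = 56.0300 * 66.9430 / 100
Result: 37.5082 sq ft


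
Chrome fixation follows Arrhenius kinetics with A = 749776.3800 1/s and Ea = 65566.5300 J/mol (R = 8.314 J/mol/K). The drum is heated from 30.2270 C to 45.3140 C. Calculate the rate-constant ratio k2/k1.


T1 = 30.2270 + 273.15 = 303.3770 K; T2 = 45.3140 + 273.15 = 318.4640 K
k1 = A * exp(-Ea/(R*T1)) = 749776.3800 * exp(-65566.5300/(8.314*303.3770)) = 3.8499e-06 1/s
k2 = A * exp(-Ea/(R*T2)) = 749776.3800 * exp(-65566.5300/(8.314*318.4640)) = 1.3191e-05 1/s
k2/k1 = 1.3191e-05 / 3.8499e-06 = 3.4263


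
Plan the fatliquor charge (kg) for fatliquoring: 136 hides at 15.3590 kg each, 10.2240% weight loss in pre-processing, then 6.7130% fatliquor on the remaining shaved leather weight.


Total_raw = N * avg_wt = 136 * 15.3590 = 2088.8240 kg
Substrate = Total_raw * (1 - loss/100) = 2088.8240 * (1 - 10.2240/100) = 1875.2626 kg
Fat = Substrate * pct / 100 = 1875.2626 * 6.7130 / 100 = 125.8864 kg


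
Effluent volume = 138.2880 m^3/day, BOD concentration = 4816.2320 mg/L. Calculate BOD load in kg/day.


Formula: BOD_load = volume * conc / 1000
Substituting: BOD_load = 138.2880 * 4816.2320 / 1000
Result: 666.0271 kg/day


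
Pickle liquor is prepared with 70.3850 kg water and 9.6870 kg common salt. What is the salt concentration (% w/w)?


Formula: Conc = salt / (water + salt) * 100
Substituting: Conc = 9.6870 / (70.3850 + 9.6870) * 100
Result: 12.0979 %


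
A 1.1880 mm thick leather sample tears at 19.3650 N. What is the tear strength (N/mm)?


Formula: Tear strength = force / thickness
Substituting: Tear strength = 19.3650 / 1.1880
Result: 16.3005 N/mm


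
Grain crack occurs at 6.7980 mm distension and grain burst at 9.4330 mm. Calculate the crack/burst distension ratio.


Formula: Ratio = crack / burst
Substituting: Ratio = 6.7980 / 9.4330
Result: 0.7207


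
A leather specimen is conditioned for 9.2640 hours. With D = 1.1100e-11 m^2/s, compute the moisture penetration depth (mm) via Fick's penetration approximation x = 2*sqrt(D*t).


t = 9.2640 hr * 3600 = 33350.4000 s
D * t = 1.1100e-11 * 33350.4000 = 3.7019e-07
x = 2 * sqrt(D*t) = 2 * sqrt(3.7019e-07) = 0.00121686 m = 1.2169 mm


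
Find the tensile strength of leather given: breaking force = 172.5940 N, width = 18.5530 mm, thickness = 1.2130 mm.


Formula: TS = force / (width * thickness)
Substituting: TS = 172.5940 / (18.5530 * 1.2130)
Result: 7.6692 N/mm^2


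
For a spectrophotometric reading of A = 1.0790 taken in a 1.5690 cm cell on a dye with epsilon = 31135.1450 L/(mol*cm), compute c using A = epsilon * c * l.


Formula: c = A / (epsilon * l)
Substituting: c = 1.0790 / (31135.1450 * 1.5690)
Result: 2.2088e-05 mol/L


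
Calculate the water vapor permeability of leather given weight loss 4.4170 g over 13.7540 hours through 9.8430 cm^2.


Formula: WVP = loss / (area * time)
Substituting: WVP = 4.4170 / (9.8430 * 13.7540)
Result: 0.0326265 g/(cm^2*hr)


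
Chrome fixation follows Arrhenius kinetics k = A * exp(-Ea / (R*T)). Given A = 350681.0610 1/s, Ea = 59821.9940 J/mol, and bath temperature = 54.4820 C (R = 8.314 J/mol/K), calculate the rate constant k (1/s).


T_K = T_C + 273.15 = 54.4820 + 273.15 = 327.6320 K
exponent = -Ea / (R * T_K) = -59821.9940 / (8.314 * 327.6320) = -21.9616
k = A * exp(exponent) = 350681.0610 * exp(-21.9616) = 1.0165e-04 1/s


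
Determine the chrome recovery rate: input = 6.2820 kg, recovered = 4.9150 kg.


Formula: Recovery = recovered / input * 100
Substituting: Recovery = 4.9150 / 6.2820 * 100
Result: 78.2394 %


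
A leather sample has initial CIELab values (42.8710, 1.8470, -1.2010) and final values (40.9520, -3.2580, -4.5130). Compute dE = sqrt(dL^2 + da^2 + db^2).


dL = -1.9190, da = -5.1050, db = -3.3120
dE = sqrt((-1.9190)^2 + (-5.1050)^2 + (-3.3120)^2) = 6.3807


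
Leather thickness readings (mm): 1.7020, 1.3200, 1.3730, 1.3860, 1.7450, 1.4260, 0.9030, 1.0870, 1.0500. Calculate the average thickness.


Formula: Average = sum / n
Substituting: Average = 11.9920 / 9
Result: 1.3324 mm


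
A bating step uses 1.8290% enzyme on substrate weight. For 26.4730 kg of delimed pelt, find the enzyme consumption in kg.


Formula: Enzyme = substrate * pct / 100
Substituting: Enzyme = 26.4730 * 1.8290 / 100
Result: 0.4842 kg


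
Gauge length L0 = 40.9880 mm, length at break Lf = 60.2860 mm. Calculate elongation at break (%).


Formula: Elongation = (Lf - L0) / L0 * 100
Substituting: Elongation = (60.2860 - 40.9880) / 40.9880 * 100
Result: 47.0821 %


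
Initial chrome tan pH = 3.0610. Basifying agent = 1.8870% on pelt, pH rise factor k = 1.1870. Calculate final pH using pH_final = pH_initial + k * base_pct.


Formula: pH_final = pH_initial + k * base_pct
Substituting: pH_final = 3.0610 + 1.1870 * 1.8870
Result: 5.3009


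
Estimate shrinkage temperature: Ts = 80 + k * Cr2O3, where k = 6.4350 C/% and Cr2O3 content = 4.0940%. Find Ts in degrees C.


Formula: Ts = 80 + k * Cr2O3
Substituting: Ts = 80 + 6.4350 * 4.0940
Result: 106.3449 C


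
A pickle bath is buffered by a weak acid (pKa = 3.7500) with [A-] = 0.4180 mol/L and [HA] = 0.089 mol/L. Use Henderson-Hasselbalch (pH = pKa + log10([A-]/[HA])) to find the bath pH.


ratio = [A-] / [HA] = 0.4180 / 0.089 = 4.6966
log10(ratio) = 0.6718
pH = pKa + log10(ratio) = 3.7500 + 0.6718 = 4.4218


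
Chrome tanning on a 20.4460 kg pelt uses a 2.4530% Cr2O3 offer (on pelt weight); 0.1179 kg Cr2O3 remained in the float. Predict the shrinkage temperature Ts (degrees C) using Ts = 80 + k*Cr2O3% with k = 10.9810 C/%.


Offered = pelt * offer_pct / 100 = 20.4460 * 2.4530 / 100 = 0.5015 kg
Uptake = offered - residual = 0.5015 - 0.1179 = 0.3836 kg
Cr2O3% on pelt = uptake / pelt * 100 = 0.3836 / 20.4460 * 100 = 1.8764 %
Ts = 80 + k * Cr2O3% = 80 + 10.9810 * 1.8764 = 100.6043 C


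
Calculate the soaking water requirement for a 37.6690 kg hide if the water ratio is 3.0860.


Formula: Water = hide_weight * ratio
Substituting: Water = 37.6690 * 3.0860
Result: 116.2465 kg


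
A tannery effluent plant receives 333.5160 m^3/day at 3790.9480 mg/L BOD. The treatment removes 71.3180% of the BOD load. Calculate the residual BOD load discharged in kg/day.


Load_in = volume * conc / 1000 = 333.5160 * 3790.9480 / 1000 = 1264.3418 kg/day
Removed = Load_in * eff / 100 = 1264.3418 * 71.3180 / 100 = 901.7033 kg/day
Load_out = Load_in - Removed = 1264.3418 - 901.7033 = 362.6385 kg/day


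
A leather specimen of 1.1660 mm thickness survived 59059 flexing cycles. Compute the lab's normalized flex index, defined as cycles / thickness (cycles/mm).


Formula: Index = cycles / thickness
Substituting: Index = 59059 / 1.1660
Result: 50650.9434 cycles/mm


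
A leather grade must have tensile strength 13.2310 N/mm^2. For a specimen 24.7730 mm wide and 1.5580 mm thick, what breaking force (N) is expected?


Formula: F = TS * w * t
Substituting: F = 13.2310 * 24.7730 * 1.5580
Result: 510.6681 N


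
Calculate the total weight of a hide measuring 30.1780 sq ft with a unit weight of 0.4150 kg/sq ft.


Formula: Weight = area * weight_per_sqft
Substituting: Weight = 30.1780 * 0.4150
Result: 12.5239 kg


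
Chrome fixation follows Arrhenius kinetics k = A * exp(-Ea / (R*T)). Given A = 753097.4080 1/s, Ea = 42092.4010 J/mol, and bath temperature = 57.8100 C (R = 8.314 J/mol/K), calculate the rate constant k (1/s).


T_K = T_C + 273.15 = 57.8100 + 273.15 = 330.9600 K
exponent = -Ea / (R * T_K) = -42092.4010 / (8.314 * 330.9600) = -15.2974
k = A * exp(exponent) = 753097.4080 * exp(-15.2974) = 0.1711 1/s


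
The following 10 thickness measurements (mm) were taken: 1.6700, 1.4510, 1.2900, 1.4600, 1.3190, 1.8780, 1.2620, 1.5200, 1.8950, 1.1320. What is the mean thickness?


Formula: Average = sum / n
Substituting: Average = 14.8770 / 10
Result: 1.4877 mm


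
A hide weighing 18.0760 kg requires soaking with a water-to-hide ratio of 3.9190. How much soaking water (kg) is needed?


Formula: Water = hide_weight * ratio
Substituting: Water = 18.0760 * 3.9190
Result: 70.8398 kg


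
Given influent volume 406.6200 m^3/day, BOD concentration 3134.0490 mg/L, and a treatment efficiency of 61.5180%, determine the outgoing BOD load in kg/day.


Load_in = volume * conc / 1000 = 406.6200 * 3134.0490 / 1000 = 1274.3670 kg/day
Removed = Load_in * eff / 100 = 1274.3670 * 61.5180 / 100 = 783.9651 kg/day
Load_out = Load_in - Removed = 1274.3670 - 783.9651 = 490.4019 kg/day


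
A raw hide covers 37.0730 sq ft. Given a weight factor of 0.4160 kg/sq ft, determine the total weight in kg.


Formula: Weight = area * weight_per_sqft
Substituting: Weight = 37.0730 * 0.4160
Result: 15.4224 kg


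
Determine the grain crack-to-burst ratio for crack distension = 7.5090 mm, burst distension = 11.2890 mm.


Formula: Ratio = crack / burst
Substituting: Ratio = 7.5090 / 11.2890
Result: 0.6652


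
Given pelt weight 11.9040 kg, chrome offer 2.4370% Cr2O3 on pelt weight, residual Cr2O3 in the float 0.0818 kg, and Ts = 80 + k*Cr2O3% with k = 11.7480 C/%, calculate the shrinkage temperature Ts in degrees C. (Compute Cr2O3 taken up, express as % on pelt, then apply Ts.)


Offered = pelt * offer_pct / 100 = 11.9040 * 2.4370 / 100 = 0.2901 kg
Uptake = offered - residual = 0.2901 - 0.0818 = 0.2083 kg
Cr2O3% on pelt = uptake / pelt * 100 = 0.2083 / 11.9040 * 100 = 1.7498 %
Ts = 80 + k * Cr2O3% = 80 + 11.7480 * 1.7498 = 100.5571 C


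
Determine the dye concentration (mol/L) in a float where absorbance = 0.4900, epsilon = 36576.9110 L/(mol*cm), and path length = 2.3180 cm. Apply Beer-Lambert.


Formula: c = A / (epsilon * l)
Substituting: c = 0.4900 / (36576.9110 * 2.3180)
Result: 5.7793e-06 mol/L


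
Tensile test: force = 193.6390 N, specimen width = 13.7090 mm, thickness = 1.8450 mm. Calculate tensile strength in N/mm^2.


Formula: TS = force / (width * thickness)
Substituting: TS = 193.6390 / (13.7090 * 1.8450)
Result: 7.6558 N/mm^2


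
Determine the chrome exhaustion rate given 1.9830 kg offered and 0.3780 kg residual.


Formula: Uptake = (offered - residual) / offered * 100
Substituting: Uptake = (1.9830 - 0.3780) / 1.9830 * 100
Result: 80.9380 %


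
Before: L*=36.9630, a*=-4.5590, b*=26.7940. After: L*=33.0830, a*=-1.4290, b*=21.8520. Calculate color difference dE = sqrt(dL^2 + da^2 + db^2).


dL = -3.8800, da = 3.1300, db = -4.9420
dE = sqrt((-3.8800)^2 + 3.1300^2 + (-4.9420)^2) = 7.0196


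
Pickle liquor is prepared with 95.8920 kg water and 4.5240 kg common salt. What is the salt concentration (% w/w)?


Formula: Conc = salt / (water + salt) * 100
Substituting: Conc = 4.5240 / (95.8920 + 4.5240) * 100
Result: 4.5053 %


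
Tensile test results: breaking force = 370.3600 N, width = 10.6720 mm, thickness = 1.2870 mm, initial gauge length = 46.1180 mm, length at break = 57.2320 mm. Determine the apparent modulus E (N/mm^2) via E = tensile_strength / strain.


TS = F / (w * t) = 370.3600 / (10.6720 * 1.2870) = 26.9650 N/mm^2
strain = (Lf - L0) / L0 = (57.2320 - 46.1180) / 46.1180 = 0.2410
E = TS / strain = 26.9650 / 0.2410 = 111.8922 N/mm^2


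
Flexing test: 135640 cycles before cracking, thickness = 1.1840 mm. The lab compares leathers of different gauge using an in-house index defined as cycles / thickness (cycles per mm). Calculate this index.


Formula: Index = cycles / thickness
Substituting: Index = 135640 / 1.1840
Result: 114560.8108 cycles/mm


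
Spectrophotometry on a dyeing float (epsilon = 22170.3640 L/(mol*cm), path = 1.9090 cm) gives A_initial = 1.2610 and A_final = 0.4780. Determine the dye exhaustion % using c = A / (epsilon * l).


c_initial = A_i / (epsilon * l) = 1.2610 / (22170.3640 * 1.9090) = 2.9795e-05 mol/L
c_final = A_f / (epsilon * l) = 0.4780 / (22170.3640 * 1.9090) = 1.1294e-05 mol/L
Exhaustion = (c_initial - c_final) / c_initial * 100 = (2.9795e-05 - 1.1294e-05) / 2.9795e-05 * 100 = 62.0936 %


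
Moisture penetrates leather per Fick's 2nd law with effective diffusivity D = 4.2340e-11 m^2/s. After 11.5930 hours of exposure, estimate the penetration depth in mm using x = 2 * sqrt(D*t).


t = 11.5930 hr * 3600 = 41734.8000 s
D * t = 4.2340e-11 * 41734.8000 = 1.7671e-06
x = 2 * sqrt(D*t) = 2 * sqrt(1.7671e-06) = 0.00265861 m = 2.6586 mm


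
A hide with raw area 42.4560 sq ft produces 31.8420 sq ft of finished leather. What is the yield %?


Formula: Yield = finished / raw * 100
Substituting: Yield = 31.8420 / 42.4560 * 100
Result: 75.0000 %


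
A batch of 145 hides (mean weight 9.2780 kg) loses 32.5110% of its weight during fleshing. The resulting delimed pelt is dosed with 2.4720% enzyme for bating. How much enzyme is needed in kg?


Total_raw = N * avg_wt = 145 * 9.2780 = 1345.3100 kg
Substrate = Total_raw * (1 - loss/100) = 1345.3100 * (1 - 32.5110/100) = 907.9363 kg
Enzyme = Substrate * pct / 100 = 907.9363 * 2.4720 / 100 = 22.4442 kg


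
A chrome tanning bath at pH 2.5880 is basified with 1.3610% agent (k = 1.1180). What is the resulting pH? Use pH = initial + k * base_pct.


Formula: pH_final = pH_initial + k * base_pct
Substituting: pH_final = 2.5880 + 1.1180 * 1.3610
Result: 4.1096


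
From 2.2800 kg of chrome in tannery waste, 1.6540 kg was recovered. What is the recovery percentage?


Formula: Recovery = recovered / input * 100
Substituting: Recovery = 1.6540 / 2.2800 * 100
Result: 72.5439 %


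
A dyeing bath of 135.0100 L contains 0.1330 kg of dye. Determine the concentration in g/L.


Formula: Conc = dye_mass(kg) / volume(L) * 1000
Substituting: Conc = 0.1330 / 135.0100 * 1000
Result: 0.9851 g/L


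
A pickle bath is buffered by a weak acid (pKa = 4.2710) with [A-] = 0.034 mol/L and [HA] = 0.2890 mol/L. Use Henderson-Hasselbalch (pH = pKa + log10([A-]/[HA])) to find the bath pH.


ratio = [A-] / [HA] = 0.034 / 0.2890 = 0.1176
log10(ratio) = -0.9294
pH = pKa + log10(ratio) = 4.2710 - 0.9294 = 3.3416


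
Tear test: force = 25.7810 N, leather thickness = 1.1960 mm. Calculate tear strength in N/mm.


Formula: Tear strength = force / thickness
Substituting: Tear strength = 25.7810 / 1.1960
Result: 21.5560 N/mm


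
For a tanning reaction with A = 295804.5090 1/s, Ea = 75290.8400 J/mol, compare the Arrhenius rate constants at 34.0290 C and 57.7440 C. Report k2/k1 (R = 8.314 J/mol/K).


T1 = 34.0290 + 273.15 = 307.1790 K; T2 = 57.7440 + 273.15 = 330.8940 K
k1 = A * exp(-Ea/(R*T1)) = 295804.5090 * exp(-75290.8400/(8.314*307.1790)) = 4.6518e-08 1/s
k2 = A * exp(-Ea/(R*T2)) = 295804.5090 * exp(-75290.8400/(8.314*330.8940)) = 3.8479e-07 1/s
k2/k1 = 3.8479e-07 / 4.6518e-08 = 8.2720


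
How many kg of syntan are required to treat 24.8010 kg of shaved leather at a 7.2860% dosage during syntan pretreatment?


Formula: Syntan = substrate * pct / 100
Substituting: Syntan = 24.8010 * 7.2860 / 100
Result: 1.8070 kg


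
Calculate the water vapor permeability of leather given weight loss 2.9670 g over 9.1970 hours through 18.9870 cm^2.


Formula: WVP = loss / (area * time)
Substituting: WVP = 2.9670 / (18.9870 * 9.1970)
Result: 0.0169908 g/(cm^2*hr)


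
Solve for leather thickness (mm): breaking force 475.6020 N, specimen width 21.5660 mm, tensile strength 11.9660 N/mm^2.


Formula: t = F / (TS * w)
Substituting: t = 475.6020 / (11.9660 * 21.5660)
Result: 1.8430 mm


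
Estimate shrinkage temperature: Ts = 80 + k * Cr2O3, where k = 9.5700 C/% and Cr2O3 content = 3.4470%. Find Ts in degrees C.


Formula: Ts = 80 + k * Cr2O3
Substituting: Ts = 80 + 9.5700 * 3.4470
Result: 112.9878 C


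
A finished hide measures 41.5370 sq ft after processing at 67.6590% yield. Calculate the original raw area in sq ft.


Formula: raw = finished * 100 / yield
Substituting: raw = 41.5370 * 100 / 67.6590
Result: 61.3917 sq ft


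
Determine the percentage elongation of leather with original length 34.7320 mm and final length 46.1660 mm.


Formula: Elongation = (Lf - L0) / L0 * 100
Substituting: Elongation = (46.1660 - 34.7320) / 34.7320 * 100
Result: 32.9206 %


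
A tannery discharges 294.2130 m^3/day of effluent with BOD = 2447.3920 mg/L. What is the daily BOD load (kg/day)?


Formula: BOD_load = volume * conc / 1000
Substituting: BOD_load = 294.2130 * 2447.3920 / 1000
Result: 720.0545 kg/day


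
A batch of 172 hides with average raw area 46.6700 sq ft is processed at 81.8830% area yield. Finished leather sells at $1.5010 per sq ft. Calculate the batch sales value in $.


Raw_total = N * avg_area = 172 * 46.6700 = 8027.2400 sq ft
Finished = Raw_total * yield / 100 = 8027.2400 * 81.8830 / 100 = 6572.9449 sq ft
Value = Finished * price = 6572.9449 * 1.5010 = 9865.9903 $


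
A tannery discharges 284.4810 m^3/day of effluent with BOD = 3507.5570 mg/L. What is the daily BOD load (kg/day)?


Formula: BOD_load = volume * conc / 1000
Substituting: BOD_load = 284.4810 * 3507.5570 / 1000
Result: 997.8333 kg/day


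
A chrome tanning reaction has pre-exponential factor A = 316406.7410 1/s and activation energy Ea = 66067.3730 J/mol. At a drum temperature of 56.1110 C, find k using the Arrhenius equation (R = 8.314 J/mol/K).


T_K = T_C + 273.15 = 56.1110 + 273.15 = 329.2610 K
exponent = -Ea / (R * T_K) = -66067.3730 / (8.314 * 329.2610) = -24.1344
k = A * exp(exponent) = 316406.7410 * exp(-24.1344) = 1.0442e-05 1/s


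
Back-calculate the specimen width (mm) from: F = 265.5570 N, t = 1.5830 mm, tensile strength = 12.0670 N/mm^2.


Formula: w = F / (TS * t)
Substituting: w = 265.5570 / (12.0670 * 1.5830)
Result: 13.9020 mm


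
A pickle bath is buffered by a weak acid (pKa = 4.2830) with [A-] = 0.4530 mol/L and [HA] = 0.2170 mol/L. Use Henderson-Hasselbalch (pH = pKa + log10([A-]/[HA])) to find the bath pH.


ratio = [A-] / [HA] = 0.4530 / 0.2170 = 2.0876
log10(ratio) = 0.3196
pH = pKa + log10(ratio) = 4.2830 + 0.3196 = 4.6026


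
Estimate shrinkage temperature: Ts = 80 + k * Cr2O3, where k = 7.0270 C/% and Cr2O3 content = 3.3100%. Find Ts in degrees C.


Formula: Ts = 80 + k * Cr2O3
Substituting: Ts = 80 + 7.0270 * 3.3100
Result: 103.2594 C


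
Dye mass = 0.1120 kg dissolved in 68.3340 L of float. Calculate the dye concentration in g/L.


Formula: Conc = dye_mass(kg) / volume(L) * 1000
Substituting: Conc = 0.1120 / 68.3340 * 1000
Result: 1.6390 g/L


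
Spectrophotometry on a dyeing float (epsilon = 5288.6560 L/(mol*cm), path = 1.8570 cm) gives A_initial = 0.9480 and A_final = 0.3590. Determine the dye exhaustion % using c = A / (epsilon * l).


c_initial = A_i / (epsilon * l) = 0.9480 / (5288.6560 * 1.8570) = 9.6528e-05 mol/L
c_final = A_f / (epsilon * l) = 0.3590 / (5288.6560 * 1.8570) = 3.6554e-05 mol/L
Exhaustion = (c_initial - c_final) / c_initial * 100 = (9.6528e-05 - 3.6554e-05) / 9.6528e-05 * 100 = 62.1308 %


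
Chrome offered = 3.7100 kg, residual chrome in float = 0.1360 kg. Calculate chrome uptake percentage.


Formula: Uptake = (offered - residual) / offered * 100
Substituting: Uptake = (3.7100 - 0.1360) / 3.7100 * 100
Result: 96.3342 %


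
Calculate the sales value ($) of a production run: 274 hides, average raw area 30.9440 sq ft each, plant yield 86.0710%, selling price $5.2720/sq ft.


Raw_total = N * avg_area = 274 * 30.9440 = 8478.6560 sq ft
Finished = Raw_total * yield / 100 = 8478.6560 * 86.0710 / 100 = 7297.6640 sq ft
Value = Finished * price = 7297.6640 * 5.2720 = 38473.2846 $


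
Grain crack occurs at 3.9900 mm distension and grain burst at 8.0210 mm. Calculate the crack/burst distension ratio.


Formula: Ratio = crack / burst
Substituting: Ratio = 3.9900 / 8.0210
Result: 0.4974


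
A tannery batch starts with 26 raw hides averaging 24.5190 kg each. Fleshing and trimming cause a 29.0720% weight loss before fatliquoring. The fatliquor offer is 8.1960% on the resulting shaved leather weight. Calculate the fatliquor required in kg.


Total_raw = N * avg_wt = 26 * 24.5190 = 637.4940 kg
Substrate = Total_raw * (1 - loss/100) = 637.4940 * (1 - 29.0720/100) = 452.1617 kg
Fat = Substrate * pct / 100 = 452.1617 * 8.1960 / 100 = 37.0592 kg


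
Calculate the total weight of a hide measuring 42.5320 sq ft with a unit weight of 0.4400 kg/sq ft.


Formula: Weight = area * weight_per_sqft
Substituting: Weight = 42.5320 * 0.4400
Result: 18.7141 kg


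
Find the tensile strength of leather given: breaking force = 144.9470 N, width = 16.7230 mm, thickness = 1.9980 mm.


Formula: TS = force / (width * thickness)
Substituting: TS = 144.9470 / (16.7230 * 1.9980)
Result: 4.3381 N/mm^2


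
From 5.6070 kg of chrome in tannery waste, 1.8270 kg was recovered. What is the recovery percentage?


Formula: Recovery = recovered / input * 100
Substituting: Recovery = 1.8270 / 5.6070 * 100
Result: 32.5843 %


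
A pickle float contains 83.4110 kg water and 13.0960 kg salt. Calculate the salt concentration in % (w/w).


Formula: Conc = salt / (water + salt) * 100
Substituting: Conc = 13.0960 / (83.4110 + 13.0960) * 100
Result: 13.5700 %


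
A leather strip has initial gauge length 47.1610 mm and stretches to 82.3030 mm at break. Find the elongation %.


Formula: Elongation = (Lf - L0) / L0 * 100
Substituting: Elongation = (82.3030 - 47.1610) / 47.1610 * 100
Result: 74.5150 %


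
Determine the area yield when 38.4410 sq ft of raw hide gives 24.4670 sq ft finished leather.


Formula: Yield = finished / raw * 100
Substituting: Yield = 24.4670 / 38.4410 * 100
Result: 63.6482 %


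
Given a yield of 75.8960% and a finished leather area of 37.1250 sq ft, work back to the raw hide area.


Formula: raw = finished * 100 / yield
Substituting: raw = 37.1250 * 100 / 75.8960
Result: 48.9156 sq ft


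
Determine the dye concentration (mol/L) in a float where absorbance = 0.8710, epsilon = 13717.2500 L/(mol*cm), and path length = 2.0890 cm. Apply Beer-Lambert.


Formula: c = A / (epsilon * l)
Substituting: c = 0.8710 / (13717.2500 * 2.0890)
Result: 3.0396e-05 mol/L


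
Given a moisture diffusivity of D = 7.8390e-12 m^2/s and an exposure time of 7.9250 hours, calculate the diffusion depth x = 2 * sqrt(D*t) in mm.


t = 7.9250 hr * 3600 = 28530.0000 s
D * t = 7.8390e-12 * 28530.0000 = 2.2365e-07
x = 2 * sqrt(D*t) = 2 * sqrt(2.2365e-07) = 9.4583e-04 m = 0.9458 mm


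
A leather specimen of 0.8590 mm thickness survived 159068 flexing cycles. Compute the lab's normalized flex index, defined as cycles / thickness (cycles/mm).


Formula: Index = cycles / thickness
Substituting: Index = 159068 / 0.8590
Result: 185178.1141 cycles/mm


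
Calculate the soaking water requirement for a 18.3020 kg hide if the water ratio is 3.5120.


Formula: Water = hide_weight * ratio
Substituting: Water = 18.3020 * 3.5120
Result: 64.2766 kg


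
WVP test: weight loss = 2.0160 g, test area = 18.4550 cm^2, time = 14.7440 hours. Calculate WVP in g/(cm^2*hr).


Formula: WVP = loss / (area * time)
Substituting: WVP = 2.0160 / (18.4550 * 14.7440)
Result: 0.00740903 g/(cm^2*hr)


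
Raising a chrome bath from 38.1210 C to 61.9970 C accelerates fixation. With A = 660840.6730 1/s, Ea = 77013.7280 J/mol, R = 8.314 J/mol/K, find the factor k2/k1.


T1 = 38.1210 + 273.15 = 311.2710 K; T2 = 61.9970 + 273.15 = 335.1470 K
k1 = A * exp(-Ea/(R*T1)) = 660840.6730 * exp(-77013.7280/(8.314*311.2710)) = 7.8685e-08 1/s
k2 = A * exp(-Ea/(R*T2)) = 660840.6730 * exp(-77013.7280/(8.314*335.1470)) = 6.5557e-07 1/s
k2/k1 = 6.5557e-07 / 7.8685e-08 = 8.3315


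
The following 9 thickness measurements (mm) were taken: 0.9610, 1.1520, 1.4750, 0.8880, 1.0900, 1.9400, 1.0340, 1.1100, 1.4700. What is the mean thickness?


Formula: Average = sum / n
Substituting: Average = 11.1200 / 9
Result: 1.2356 mm


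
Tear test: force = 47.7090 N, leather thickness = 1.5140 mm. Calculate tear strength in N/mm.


Formula: Tear strength = force / thickness
Substituting: Tear strength = 47.7090 / 1.5140
Result: 31.5119 N/mm


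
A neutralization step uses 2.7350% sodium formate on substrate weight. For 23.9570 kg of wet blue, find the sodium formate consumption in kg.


Formula: Neutralizer = substrate * pct / 100
Substituting: Neutralizer = 23.9570 * 2.7350 / 100
Result: 0.6552 kg


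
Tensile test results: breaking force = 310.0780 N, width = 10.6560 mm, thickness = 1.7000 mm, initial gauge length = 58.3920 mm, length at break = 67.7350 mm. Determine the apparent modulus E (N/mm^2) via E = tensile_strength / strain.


TS = F / (w * t) = 310.0780 / (10.6560 * 1.7000) = 17.1170 N/mm^2
strain = (Lf - L0) / L0 = (67.7350 - 58.3920) / 58.3920 = 0.1600
E = TS / strain = 17.1170 / 0.1600 = 106.9781 N/mm^2


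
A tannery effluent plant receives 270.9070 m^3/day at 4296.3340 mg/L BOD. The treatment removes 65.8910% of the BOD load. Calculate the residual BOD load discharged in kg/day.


Load_in = volume * conc / 1000 = 270.9070 * 4296.3340 / 1000 = 1163.9070 kg/day
Removed = Load_in * eff / 100 = 1163.9070 * 65.8910 / 100 = 766.9099 kg/day
Load_out = Load_in - Removed = 1163.9070 - 766.9099 = 396.9970 kg/day


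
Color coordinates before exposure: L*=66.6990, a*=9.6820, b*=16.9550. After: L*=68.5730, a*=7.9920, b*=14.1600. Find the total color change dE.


dL = 1.8740, da = -1.6900, db = -2.7950
dE = sqrt(1.8740^2 + (-1.6900)^2 + (-2.7950)^2) = 3.7656


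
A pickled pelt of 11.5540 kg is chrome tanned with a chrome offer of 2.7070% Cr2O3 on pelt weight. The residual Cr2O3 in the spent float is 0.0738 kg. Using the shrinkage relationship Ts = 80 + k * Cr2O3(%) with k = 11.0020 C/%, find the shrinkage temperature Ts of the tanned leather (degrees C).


Offered = pelt * offer_pct / 100 = 11.5540 * 2.7070 / 100 = 0.3128 kg
Uptake = offered - residual = 0.3128 - 0.0738 = 0.2390 kg
Cr2O3% on pelt = uptake / pelt * 100 = 0.2390 / 11.5540 * 100 = 2.0683 %
Ts = 80 + k * Cr2O3% = 80 + 11.0020 * 2.0683 = 102.7550 C


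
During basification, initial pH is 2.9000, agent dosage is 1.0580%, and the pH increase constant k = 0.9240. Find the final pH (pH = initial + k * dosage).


Formula: pH_final = pH_initial + k * base_pct
Substituting: pH_final = 2.9000 + 0.9240 * 1.0580
Result: 3.8776


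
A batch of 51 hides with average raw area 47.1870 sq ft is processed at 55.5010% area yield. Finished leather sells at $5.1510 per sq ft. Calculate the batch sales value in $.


Raw_total = N * avg_area = 51 * 47.1870 = 2406.5370 sq ft
Finished = Raw_total * yield / 100 = 2406.5370 * 55.5010 / 100 = 1335.6521 sq ft
Value = Finished * price = 1335.6521 * 5.1510 = 6879.9440 $


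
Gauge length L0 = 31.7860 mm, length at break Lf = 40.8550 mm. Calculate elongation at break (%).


Formula: Elongation = (Lf - L0) / L0 * 100
Substituting: Elongation = (40.8550 - 31.7860) / 31.7860 * 100
Result: 28.5314 %


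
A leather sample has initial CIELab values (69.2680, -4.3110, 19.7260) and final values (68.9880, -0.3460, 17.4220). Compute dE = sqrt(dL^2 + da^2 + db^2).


dL = -0.2800, da = 3.9650, db = -2.3040
dE = sqrt((-0.2800)^2 + 3.9650^2 + (-2.3040)^2) = 4.5943


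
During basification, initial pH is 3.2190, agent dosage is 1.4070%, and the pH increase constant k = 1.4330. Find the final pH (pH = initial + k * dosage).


Formula: pH_final = pH_initial + k * base_pct
Substituting: pH_final = 3.2190 + 1.4330 * 1.4070
Result: 5.2352


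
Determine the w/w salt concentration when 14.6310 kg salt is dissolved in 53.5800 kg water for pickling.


Formula: Conc = salt / (water + salt) * 100
Substituting: Conc = 14.6310 / (53.5800 + 14.6310) * 100
Result: 21.4496 %


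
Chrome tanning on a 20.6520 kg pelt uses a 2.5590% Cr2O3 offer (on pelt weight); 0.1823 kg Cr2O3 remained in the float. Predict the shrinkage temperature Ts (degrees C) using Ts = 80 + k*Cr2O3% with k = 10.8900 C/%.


Offered = pelt * offer_pct / 100 = 20.6520 * 2.5590 / 100 = 0.5285 kg
Uptake = offered - residual = 0.5285 - 0.1823 = 0.3462 kg
Cr2O3% on pelt = uptake / pelt * 100 = 0.3462 / 20.6520 * 100 = 1.6763 %
Ts = 80 + k * Cr2O3% = 80 + 10.8900 * 1.6763 = 98.2547 C


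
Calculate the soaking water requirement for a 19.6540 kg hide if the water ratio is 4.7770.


Formula: Water = hide_weight * ratio
Substituting: Water = 19.6540 * 4.7770
Result: 93.8872 kg


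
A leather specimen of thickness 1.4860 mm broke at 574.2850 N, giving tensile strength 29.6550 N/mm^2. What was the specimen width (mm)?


Formula: w = F / (TS * t)
Substituting: w = 574.2850 / (29.6550 * 1.4860)
Result: 13.0320 mm


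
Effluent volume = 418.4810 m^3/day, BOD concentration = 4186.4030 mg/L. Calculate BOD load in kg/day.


Formula: BOD_load = volume * conc / 1000
Substituting: BOD_load = 418.4810 * 4186.4030 / 1000
Result: 1751.9301 kg/day


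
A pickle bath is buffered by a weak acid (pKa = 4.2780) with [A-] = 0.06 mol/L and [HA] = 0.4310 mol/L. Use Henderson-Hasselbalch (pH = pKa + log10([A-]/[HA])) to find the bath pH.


ratio = [A-] / [HA] = 0.06 / 0.4310 = 0.1392
log10(ratio) = -0.8563
pH = pKa + log10(ratio) = 4.2780 - 0.8563 = 3.4217


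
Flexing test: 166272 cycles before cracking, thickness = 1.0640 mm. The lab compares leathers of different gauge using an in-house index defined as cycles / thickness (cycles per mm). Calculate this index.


Formula: Index = cycles / thickness
Substituting: Index = 166272 / 1.0640
Result: 156270.6767 cycles/mm


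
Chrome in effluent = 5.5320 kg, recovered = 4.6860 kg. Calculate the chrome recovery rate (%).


Formula: Recovery = recovered / input * 100
Substituting: Recovery = 4.6860 / 5.5320 * 100
Result: 84.7072 %


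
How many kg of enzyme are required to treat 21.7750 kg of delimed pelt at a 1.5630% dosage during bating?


Formula: Enzyme = substrate * pct / 100
Substituting: Enzyme = 21.7750 * 1.5630 / 100
Result: 0.3403 kg


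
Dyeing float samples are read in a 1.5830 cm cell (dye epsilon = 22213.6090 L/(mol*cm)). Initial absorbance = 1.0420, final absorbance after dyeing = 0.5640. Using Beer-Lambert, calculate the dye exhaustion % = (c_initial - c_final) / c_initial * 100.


c_initial = A_i / (epsilon * l) = 1.0420 / (22213.6090 * 1.5830) = 2.9632e-05 mol/L
c_final = A_f / (epsilon * l) = 0.5640 / (22213.6090 * 1.5830) = 1.6039e-05 mol/L
Exhaustion = (c_initial - c_final) / c_initial * 100 = (2.9632e-05 - 1.6039e-05) / 2.9632e-05 * 100 = 45.8733 %


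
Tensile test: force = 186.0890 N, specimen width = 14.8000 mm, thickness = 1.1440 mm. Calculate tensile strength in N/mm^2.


Formula: TS = force / (width * thickness)
Substituting: TS = 186.0890 / (14.8000 * 1.1440)
Result: 10.9909 N/mm^2


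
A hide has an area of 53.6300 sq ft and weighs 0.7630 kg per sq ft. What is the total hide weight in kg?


Formula: Weight = area * weight_per_sqft
Substituting: Weight = 53.6300 * 0.7630
Result: 40.9197 kg


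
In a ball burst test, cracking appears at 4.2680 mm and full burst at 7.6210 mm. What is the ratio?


Formula: Ratio = crack / burst
Substituting: Ratio = 4.2680 / 7.6210
Result: 0.5600


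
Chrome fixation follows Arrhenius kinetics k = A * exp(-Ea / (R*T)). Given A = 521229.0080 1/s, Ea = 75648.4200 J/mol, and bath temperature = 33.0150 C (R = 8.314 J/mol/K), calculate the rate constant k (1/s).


T_K = T_C + 273.15 = 33.0150 + 273.15 = 306.1650 K
exponent = -Ea / (R * T_K) = -75648.4200 / (8.314 * 306.1650) = -29.7190
k = A * exp(exponent) = 521229.0080 * exp(-29.7190) = 6.4599e-08 1/s


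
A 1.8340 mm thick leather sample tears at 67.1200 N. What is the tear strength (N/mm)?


Formula: Tear strength = force / thickness
Substituting: Tear strength = 67.1200 / 1.8340
Result: 36.5976 N/mm


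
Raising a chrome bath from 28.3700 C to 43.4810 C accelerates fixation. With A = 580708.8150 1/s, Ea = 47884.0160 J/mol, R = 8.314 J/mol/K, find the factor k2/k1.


T1 = 28.3700 + 273.15 = 301.5200 K; T2 = 43.4810 + 273.15 = 316.6310 K
k1 = A * exp(-Ea/(R*T1)) = 580708.8150 * exp(-47884.0160/(8.314*301.5200)) = 0.00293995 1/s
k2 = A * exp(-Ea/(R*T2)) = 580708.8150 * exp(-47884.0160/(8.314*316.6310)) = 0.00731549 1/s
k2/k1 = 0.00731549 / 0.00293995 = 2.4883


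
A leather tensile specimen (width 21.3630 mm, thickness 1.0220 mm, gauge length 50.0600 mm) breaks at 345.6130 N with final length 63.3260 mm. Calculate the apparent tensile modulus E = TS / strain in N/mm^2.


TS = F / (w * t) = 345.6130 / (21.3630 * 1.0220) = 15.8299 N/mm^2
strain = (Lf - L0) / L0 = (63.3260 - 50.0600) / 50.0600 = 0.2650
E = TS / strain = 15.8299 / 0.2650 = 59.7349 N/mm^2


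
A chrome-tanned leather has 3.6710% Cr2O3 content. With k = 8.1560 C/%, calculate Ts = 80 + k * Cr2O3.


Formula: Ts = 80 + k * Cr2O3
Substituting: Ts = 80 + 8.1560 * 3.6710
Result: 109.9407 C


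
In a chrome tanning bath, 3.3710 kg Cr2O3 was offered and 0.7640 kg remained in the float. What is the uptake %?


Formula: Uptake = (offered - residual) / offered * 100
Substituting: Uptake = (3.3710 - 0.7640) / 3.3710 * 100
Result: 77.3361 %


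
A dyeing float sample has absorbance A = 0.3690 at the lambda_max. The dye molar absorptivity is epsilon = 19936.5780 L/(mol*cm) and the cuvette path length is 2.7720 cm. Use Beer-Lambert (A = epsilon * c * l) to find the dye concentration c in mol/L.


Formula: c = A / (epsilon * l)
Substituting: c = 0.3690 / (19936.5780 * 2.7720)
Result: 6.6770e-06 mol/L


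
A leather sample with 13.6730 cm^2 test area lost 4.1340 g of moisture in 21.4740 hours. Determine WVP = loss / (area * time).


Formula: WVP = loss / (area * time)
Substituting: WVP = 4.1340 / (13.6730 * 21.4740)
Result: 0.0140797 g/(cm^2*hr)


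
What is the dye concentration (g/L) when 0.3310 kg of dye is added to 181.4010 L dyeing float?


Formula: Conc = dye_mass(kg) / volume(L) * 1000
Substituting: Conc = 0.3310 / 181.4010 * 1000
Result: 1.8247 g/L


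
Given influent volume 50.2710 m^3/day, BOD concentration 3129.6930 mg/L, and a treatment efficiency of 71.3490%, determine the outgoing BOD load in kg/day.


Load_in = volume * conc / 1000 = 50.2710 * 3129.6930 / 1000 = 157.3328 kg/day
Removed = Load_in * eff / 100 = 157.3328 * 71.3490 / 100 = 112.2554 kg/day
Load_out = Load_in - Removed = 157.3328 - 112.2554 = 45.0774 kg/day
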